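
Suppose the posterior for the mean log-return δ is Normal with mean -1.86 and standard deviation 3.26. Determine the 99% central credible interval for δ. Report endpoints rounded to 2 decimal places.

The posterior is symmetric, so the 99% equal-tailed interval is δ = -1.86 ± z·3.26 with z = 2.576.
Half-width: 2.576 × 3.26 = 8.40.
-1.86 − 8.40 = -10.26; -1.86 + 8.40 = 6.54.

[-10.26, 6.54]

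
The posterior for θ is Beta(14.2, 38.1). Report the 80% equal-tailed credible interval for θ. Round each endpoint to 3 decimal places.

[0.195, 0.352]

Posterior: Beta(14.2, 38.1).
Equal-tailed 80% interval: the 0.1 and 0.9 quantiles of Beta(14.2, 38.1).
Posterior mean ≈ 0.272, SD ≈ 0.061; a Normal approximation gives roughly [0.193, 0.350].
Exact: F⁻¹(0.1) = 0.195; F⁻¹(0.9) = 0.352.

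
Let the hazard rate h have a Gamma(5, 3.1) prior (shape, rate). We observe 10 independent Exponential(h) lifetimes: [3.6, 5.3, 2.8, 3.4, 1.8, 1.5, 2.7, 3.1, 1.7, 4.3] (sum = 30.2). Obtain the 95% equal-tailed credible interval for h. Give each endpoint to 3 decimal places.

Posterior: Gamma(5+10, 3.1+30.2) = Gamma(15, 33.3) (shape, rate).
Equal-tailed 95% interval: Gamma(15, 33.3) quantiles at 0.025 and 0.975.
Posterior mean ≈ 0.450, SD ≈ 0.116; a Normal approximation gives roughly [0.222, 0.678].
Exact: lower = 0.252; upper = 0.705.

[0.252, 0.705]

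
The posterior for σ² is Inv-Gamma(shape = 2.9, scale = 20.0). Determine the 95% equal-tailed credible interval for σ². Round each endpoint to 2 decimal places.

Inverse-Gamma(2.9, 20.0) quantiles: F⁻¹(0.025) and F⁻¹(0.975).
Equivalently, 1/σ² ~ Gamma(2.9, rate = 20.0); invert its 0.975 and 0.025 quantiles.
Posterior mean ≈ 10.53, SD ≈ 11.10; a Normal approximation gives roughly [-11.22, 32.27].
Exact: lower = 2.83; upper = 34.72.

[2.83, 34.72]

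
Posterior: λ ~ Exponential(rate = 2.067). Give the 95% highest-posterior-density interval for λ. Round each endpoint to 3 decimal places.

[0.000, 1.449]

The exponential density is strictly decreasing on [0, ∞), so the HPD interval is anchored at 0: [0, q] with P(λ ≤ q) = 0.95.
q = −ln(1 − 0.95) / 2.067 = 2.9957 / 2.067 = 1.449.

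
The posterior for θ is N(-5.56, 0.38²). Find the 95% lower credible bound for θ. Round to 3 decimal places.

-6.185

Need L with P(θ ≥ L) = 0.95: L = -5.56 − z_{0.05}·0.38.
z = 1.645; L = -5.56 − 1.645 × 0.38 = -6.185.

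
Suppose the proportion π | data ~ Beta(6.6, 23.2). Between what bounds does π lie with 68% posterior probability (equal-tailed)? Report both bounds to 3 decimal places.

[0.147, 0.296]

Posterior: Beta(6.6, 23.2).
Equal-tailed 68% interval: the 0.16 and 0.84 quantiles of Beta(6.6, 23.2).
Posterior mean ≈ 0.221, SD ≈ 0.075; a Normal approximation gives roughly [0.147, 0.296].
Exact: F⁻¹(0.16) = 0.147; F⁻¹(0.84) = 0.296.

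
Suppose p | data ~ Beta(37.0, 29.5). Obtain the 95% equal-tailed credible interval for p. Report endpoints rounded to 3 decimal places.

[0.437, 0.673]

Posterior: Beta(37.0, 29.5).
Equal-tailed 95% interval: the 0.025 and 0.975 quantiles of Beta(37.0, 29.5).
Posterior mean ≈ 0.556, SD ≈ 0.060; a Normal approximation gives roughly [0.438, 0.675].
Exact: F⁻¹(0.025) = 0.437; F⁻¹(0.975) = 0.673.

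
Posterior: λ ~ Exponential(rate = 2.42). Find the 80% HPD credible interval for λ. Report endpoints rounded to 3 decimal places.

[0.000, 0.665]

The exponential density is strictly decreasing on [0, ∞), so the HPD interval is anchored at 0: [0, q] with P(λ ≤ q) = 0.80.
q = −ln(1 − 0.80) / 2.42 = 1.6094 / 2.42 = 0.665.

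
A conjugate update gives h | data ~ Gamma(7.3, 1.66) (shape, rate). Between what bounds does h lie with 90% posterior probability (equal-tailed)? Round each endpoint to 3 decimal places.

[2.103, 7.371]

Posterior: Gamma(shape 7.3, rate 1.66).
Equal-tailed 90% interval: Gamma(7.3, 1.66) quantiles at 0.05 and 0.95.
Posterior mean ≈ 4.398, SD ≈ 1.628; a Normal approximation gives roughly [1.720, 7.075].
Exact: lower = 2.103; upper = 7.371.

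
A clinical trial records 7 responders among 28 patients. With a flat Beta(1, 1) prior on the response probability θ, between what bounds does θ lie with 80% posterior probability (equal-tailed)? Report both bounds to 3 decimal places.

[0.168, 0.372]

Posterior: Beta(1+7, 1+21) = Beta(8, 22).
Equal-tailed 80% interval: the 0.1 and 0.9 quantiles of Beta(8, 22).
Posterior mean ≈ 0.267, SD ≈ 0.079; a Normal approximation gives roughly [0.165, 0.368].
Exact: F⁻¹(0.1) = 0.168; F⁻¹(0.9) = 0.372.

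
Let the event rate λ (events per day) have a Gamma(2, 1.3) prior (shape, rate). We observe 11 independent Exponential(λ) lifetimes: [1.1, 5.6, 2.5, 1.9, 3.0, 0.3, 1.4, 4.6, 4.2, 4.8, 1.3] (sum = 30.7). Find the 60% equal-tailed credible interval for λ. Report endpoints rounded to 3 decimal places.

[0.310, 0.497]

Posterior: Gamma(2+11, 1.3+30.7) = Gamma(13, 32.0) (shape, rate).
Equal-tailed 60% interval: Gamma(13, 32.0) quantiles at 0.2 and 0.8.
Posterior mean ≈ 0.406, SD ≈ 0.113; a Normal approximation gives roughly [0.311, 0.501].
Exact: lower = 0.310; upper = 0.497.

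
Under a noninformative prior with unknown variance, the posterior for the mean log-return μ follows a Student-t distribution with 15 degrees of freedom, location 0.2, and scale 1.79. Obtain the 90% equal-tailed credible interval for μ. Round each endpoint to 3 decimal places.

The t_15 distribution is symmetric; the 90% interval is 0.2 ± t·1.79 with t_{0.95,15} = 1.753.
Half-width: 1.753 × 1.79 = 3.138.
0.2 − 3.138 = -2.938; 0.2 + 3.138 = 3.338.

[-2.938, 3.338]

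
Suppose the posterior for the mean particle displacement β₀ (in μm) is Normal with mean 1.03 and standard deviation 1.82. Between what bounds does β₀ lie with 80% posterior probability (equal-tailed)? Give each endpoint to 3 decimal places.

[-1.302, 3.362]

The posterior is symmetric, so the 80% equal-tailed interval is β₀ = 1.03 ± z·1.82 with z = 1.282.
Half-width: 1.282 × 1.82 = 2.332.
1.03 − 2.332 = -1.302; 1.03 + 2.332 = 3.362.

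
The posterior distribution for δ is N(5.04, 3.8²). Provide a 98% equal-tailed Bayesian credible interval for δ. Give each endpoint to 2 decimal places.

The posterior is symmetric, so the 98% equal-tailed interval is δ = 5.04 ± z·3.8 with z = 2.326.
Half-width: 2.326 × 3.8 = 8.84.
5.04 − 8.84 = -3.80; 5.04 + 8.84 = 13.88.

[-3.80, 13.88]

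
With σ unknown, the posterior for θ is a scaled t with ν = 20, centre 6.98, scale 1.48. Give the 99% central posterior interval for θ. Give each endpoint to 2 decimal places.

[2.77, 11.19]

The t_20 distribution is symmetric; the 99% interval is 6.98 ± t·1.48 with t_{0.995,20} = 2.845.
Half-width: 2.845 × 1.48 = 4.21.
6.98 − 4.21 = 2.77; 6.98 + 4.21 = 11.19.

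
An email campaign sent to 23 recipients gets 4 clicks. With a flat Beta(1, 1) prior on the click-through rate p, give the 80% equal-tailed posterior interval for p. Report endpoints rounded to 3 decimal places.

[0.105, 0.306]

Posterior: Beta(1+4, 1+19) = Beta(5, 20).
Equal-tailed 80% interval: the 0.1 and 0.9 quantiles of Beta(5, 20).
Posterior mean ≈ 0.200, SD ≈ 0.078; a Normal approximation gives roughly [0.099, 0.301].
Exact: F⁻¹(0.1) = 0.105; F⁻¹(0.9) = 0.306.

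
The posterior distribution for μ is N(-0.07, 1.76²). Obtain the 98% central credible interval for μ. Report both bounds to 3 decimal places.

The posterior is symmetric, so the 98% equal-tailed interval is μ = -0.07 ± z·1.76 with z = 2.326.
Half-width: 2.326 × 1.76 = 4.094.
-0.07 − 4.094 = -4.164; -0.07 + 4.094 = 4.024.

[-4.164, 4.024]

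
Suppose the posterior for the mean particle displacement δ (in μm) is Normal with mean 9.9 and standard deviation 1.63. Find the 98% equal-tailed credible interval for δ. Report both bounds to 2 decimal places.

[6.11, 13.69]

The posterior is symmetric, so the 98% equal-tailed interval is δ = 9.9 ± z·1.63 with z = 2.326.
Half-width: 2.326 × 1.63 = 3.79.
9.9 − 3.79 = 6.11; 9.9 + 3.79 = 13.69.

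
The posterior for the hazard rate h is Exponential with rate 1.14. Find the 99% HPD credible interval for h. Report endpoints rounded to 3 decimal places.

The exponential density is strictly decreasing on [0, ∞), so the HPD interval is anchored at 0: [0, q] with P(h ≤ q) = 0.99.
q = −ln(1 − 0.99) / 1.14 = 4.6052 / 1.14 = 4.040.

[0.000, 4.040]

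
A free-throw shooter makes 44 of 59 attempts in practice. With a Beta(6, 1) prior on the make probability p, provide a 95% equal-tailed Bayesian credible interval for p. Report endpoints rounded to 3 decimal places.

[0.648, 0.852]

Posterior: Beta(6+44, 1+15) = Beta(50, 16).
Equal-tailed 95% interval: the 0.025 and 0.975 quantiles of Beta(50, 16).
Posterior mean ≈ 0.758, SD ≈ 0.052; a Normal approximation gives roughly [0.655, 0.860].
Exact: F⁻¹(0.025) = 0.648; F⁻¹(0.975) = 0.852.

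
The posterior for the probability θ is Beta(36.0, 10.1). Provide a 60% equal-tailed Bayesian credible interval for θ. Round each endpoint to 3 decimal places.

[0.731, 0.833]

Posterior: Beta(36.0, 10.1).
Equal-tailed 60% interval: the 0.2 and 0.8 quantiles of Beta(36.0, 10.1).
Posterior mean ≈ 0.781, SD ≈ 0.060; a Normal approximation gives roughly [0.730, 0.832].
Exact: F⁻¹(0.2) = 0.731; F⁻¹(0.8) = 0.833.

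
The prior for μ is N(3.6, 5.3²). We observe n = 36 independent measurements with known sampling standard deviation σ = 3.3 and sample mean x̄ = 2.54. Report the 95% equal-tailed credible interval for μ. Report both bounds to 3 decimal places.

Posterior precision = 1/5.3² + 36/3.3² = 0.0356 + 3.3058 = 3.3414, so posterior SD = 0.5471.
Posterior mean = (3.6/5.3² + 36·2.54/3.3²) / 3.3414 = 2.5513.
Interval: 2.5513 ± 1.960 × 0.5471 → [1.479, 3.624].

[1.479, 3.624]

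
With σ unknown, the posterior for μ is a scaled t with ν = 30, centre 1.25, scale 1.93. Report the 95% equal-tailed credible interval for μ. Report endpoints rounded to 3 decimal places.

The t_30 distribution is symmetric; the 95% interval is 1.25 ± t·1.93 with t_{0.975,30} = 2.042.
Half-width: 2.042 × 1.93 = 3.942.
1.25 − 3.942 = -2.692; 1.25 + 3.942 = 5.192.

[-2.692, 5.192]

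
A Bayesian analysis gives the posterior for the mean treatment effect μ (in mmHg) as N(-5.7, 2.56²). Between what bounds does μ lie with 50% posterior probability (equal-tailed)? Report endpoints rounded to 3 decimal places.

The posterior is symmetric, so the 50% equal-tailed interval is μ = -5.7 ± z·2.56 with z = 0.674.
Half-width: 0.674 × 2.56 = 1.727.
-5.7 − 1.727 = -7.427; -5.7 + 1.727 = -3.973.

[-7.427, -3.973]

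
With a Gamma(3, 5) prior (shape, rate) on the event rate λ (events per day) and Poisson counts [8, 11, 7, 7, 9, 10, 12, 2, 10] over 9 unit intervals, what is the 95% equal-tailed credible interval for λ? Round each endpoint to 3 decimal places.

Posterior: Gamma(3+76, 5+9) = Gamma(79, 14) (shape, rate).
Equal-tailed 95% interval: Gamma(79, 14) quantiles at 0.025 and 0.975.
Posterior mean ≈ 5.643, SD ≈ 0.635; a Normal approximation gives roughly [4.399, 6.887].
Exact: lower = 4.468; upper = 6.953.

[4.468, 6.953]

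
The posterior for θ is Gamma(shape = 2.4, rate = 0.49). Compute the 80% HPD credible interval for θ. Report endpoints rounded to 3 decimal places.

[0.696, 7.482]

The posterior is unimodal and skewed, so the HPD interval has equal density at both endpoints and is the shortest 80% interval.
Solving f(0.696) = f(7.482) with F(7.482) − F(0.696) = 0.80 gives [0.696, 7.482].
For comparison, the equal-tailed interval is [1.527, 9.132]; the HPD is narrower and shifted toward the mode.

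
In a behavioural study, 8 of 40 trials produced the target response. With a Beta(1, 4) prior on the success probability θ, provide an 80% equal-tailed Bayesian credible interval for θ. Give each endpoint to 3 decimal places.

[0.127, 0.279]

Posterior: Beta(1+8, 4+32) = Beta(9, 36).
Equal-tailed 80% interval: the 0.1 and 0.9 quantiles of Beta(9, 36).
Posterior mean ≈ 0.200, SD ≈ 0.059; a Normal approximation gives roughly [0.124, 0.276].
Exact: F⁻¹(0.1) = 0.127; F⁻¹(0.9) = 0.279.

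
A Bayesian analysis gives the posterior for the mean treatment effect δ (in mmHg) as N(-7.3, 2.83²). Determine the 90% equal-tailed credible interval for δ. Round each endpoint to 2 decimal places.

[-11.95, -2.65]

The posterior is symmetric, so the 90% equal-tailed interval is δ = -7.3 ± z·2.83 with z = 1.645.
Half-width: 1.645 × 2.83 = 4.65.
-7.3 − 4.65 = -11.95; -7.3 + 4.65 = -2.65.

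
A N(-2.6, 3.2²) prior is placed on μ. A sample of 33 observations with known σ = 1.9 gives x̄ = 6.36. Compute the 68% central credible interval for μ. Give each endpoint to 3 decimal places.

Posterior precision = 1/3.2² + 33/1.9² = 0.0977 + 9.1413 = 9.2389, so posterior SD = 0.3290.
Posterior mean = (-2.6/3.2² + 33·6.36/1.9²) / 9.2389 = 6.2653.
Interval: 6.2653 ± 0.994 × 0.3290 → [5.938, 6.592].

[5.938, 6.592]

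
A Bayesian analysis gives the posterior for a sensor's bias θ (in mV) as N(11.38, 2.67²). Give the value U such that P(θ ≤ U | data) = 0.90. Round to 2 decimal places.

Need U with P(θ ≤ U) = 0.90: U = 11.38 + z_{0.1}·2.67.
z = 1.282; U = 11.38 + 1.282 × 2.67 = 14.80.

14.80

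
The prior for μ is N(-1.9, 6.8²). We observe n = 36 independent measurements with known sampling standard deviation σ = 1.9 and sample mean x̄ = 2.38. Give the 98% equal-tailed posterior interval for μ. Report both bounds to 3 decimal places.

Posterior precision = 1/6.8² + 36/1.9² = 0.0216 + 9.9723 = 9.9939, so posterior SD = 0.3163.
Posterior mean = (-1.9/6.8² + 36·2.38/1.9²) / 9.9939 = 2.3707.
Interval: 2.3707 ± 2.326 × 0.3163 → [1.635, 3.107].

[1.635, 3.107]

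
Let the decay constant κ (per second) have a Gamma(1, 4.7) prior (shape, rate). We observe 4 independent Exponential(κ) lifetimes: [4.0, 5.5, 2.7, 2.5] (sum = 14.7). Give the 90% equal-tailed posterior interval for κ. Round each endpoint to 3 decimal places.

Posterior: Gamma(1+4, 4.7+14.7) = Gamma(5, 19.4) (shape, rate).
Equal-tailed 90% interval: Gamma(5, 19.4) quantiles at 0.05 and 0.95.
Posterior mean ≈ 0.258, SD ≈ 0.115; a Normal approximation gives roughly [0.068, 0.447].
Exact: lower = 0.102; upper = 0.472.

[0.102, 0.472]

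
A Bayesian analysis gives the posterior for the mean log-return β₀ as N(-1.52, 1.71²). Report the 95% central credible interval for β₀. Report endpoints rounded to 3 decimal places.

[-4.872, 1.832]

The posterior is symmetric, so the 95% equal-tailed interval is β₀ = -1.52 ± z·1.71 with z = 1.960.
Half-width: 1.960 × 1.71 = 3.352.
-1.52 − 3.352 = -4.872; -1.52 + 3.352 = 1.832.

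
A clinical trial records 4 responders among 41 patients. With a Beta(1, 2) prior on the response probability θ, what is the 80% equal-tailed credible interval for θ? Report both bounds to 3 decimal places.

Posterior: Beta(1+4, 2+37) = Beta(5, 39).
Equal-tailed 80% interval: the 0.1 and 0.9 quantiles of Beta(5, 39).
Posterior mean ≈ 0.114, SD ≈ 0.047; a Normal approximation gives roughly [0.053, 0.174].
Exact: F⁻¹(0.1) = 0.058; F⁻¹(0.9) = 0.177.

[0.058, 0.177]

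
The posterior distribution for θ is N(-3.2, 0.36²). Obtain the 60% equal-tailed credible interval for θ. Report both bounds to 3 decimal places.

The posterior is symmetric, so the 60% equal-tailed interval is θ = -3.2 ± z·0.36 with z = 0.842.
Half-width: 0.842 × 0.36 = 0.303.
-3.2 − 0.303 = -3.503; -3.2 + 0.303 = -2.897.

[-3.503, -2.897]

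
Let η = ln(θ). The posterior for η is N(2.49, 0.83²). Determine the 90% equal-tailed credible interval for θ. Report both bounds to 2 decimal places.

[3.08, 47.24]

On the log scale the 90% interval is 2.49 ± 1.645 × 0.83 = [1.1248, 3.8552].
Exponentiate: [e^1.1248, e^3.8552] = [3.08, 47.24].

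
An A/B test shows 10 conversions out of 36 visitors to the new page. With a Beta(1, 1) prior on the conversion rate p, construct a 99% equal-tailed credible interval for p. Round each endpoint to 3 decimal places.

Posterior: Beta(1+10, 1+26) = Beta(11, 27).
Equal-tailed 99% interval: the 0.005 and 0.995 quantiles of Beta(11, 27).
Posterior mean ≈ 0.289, SD ≈ 0.073; a Normal approximation gives roughly [0.102, 0.477].
Exact: F⁻¹(0.005) = 0.127; F⁻¹(0.995) = 0.492.

[0.127, 0.492]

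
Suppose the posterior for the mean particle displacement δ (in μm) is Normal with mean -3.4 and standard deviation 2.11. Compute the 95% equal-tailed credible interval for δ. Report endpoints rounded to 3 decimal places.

The posterior is symmetric, so the 95% equal-tailed interval is δ = -3.4 ± z·2.11 with z = 1.960.
Half-width: 1.960 × 2.11 = 4.136.
-3.4 − 4.136 = -7.536; -3.4 + 4.136 = 0.736.

[-7.536, 0.736]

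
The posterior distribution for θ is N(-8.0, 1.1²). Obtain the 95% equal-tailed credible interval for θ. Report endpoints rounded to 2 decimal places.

The posterior is symmetric, so the 95% equal-tailed interval is θ = -8.0 ± z·1.1 with z = 1.960.
Half-width: 1.960 × 1.1 = 2.16.
-8.0 − 2.16 = -10.16; -8.0 + 2.16 = -5.84.

[-10.16, -5.84]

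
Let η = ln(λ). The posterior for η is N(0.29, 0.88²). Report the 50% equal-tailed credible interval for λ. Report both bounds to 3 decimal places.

[0.738, 2.419]

On the log scale the 50% interval is 0.29 ± 0.674 × 0.88 = [-0.3036, 0.8836].
Exponentiate: [e^-0.3036, e^0.8836] = [0.738, 2.419].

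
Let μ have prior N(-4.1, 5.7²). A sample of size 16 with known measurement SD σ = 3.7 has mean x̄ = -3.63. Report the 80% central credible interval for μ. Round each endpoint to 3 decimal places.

[-4.812, -2.472]

Posterior precision = 1/5.7² + 16/3.7² = 0.0308 + 1.1687 = 1.1995, so posterior SD = 0.9131.
Posterior mean = (-4.1/5.7² + 16·-3.63/3.7²) / 1.1995 = -3.6421.
Interval: -3.6421 ± 1.282 × 0.9131 → [-4.812, -2.472].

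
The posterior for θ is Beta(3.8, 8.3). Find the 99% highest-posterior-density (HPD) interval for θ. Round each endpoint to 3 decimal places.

[0.047, 0.652]

The posterior is unimodal and skewed, so the HPD interval has equal density at both endpoints and is the shortest 99% interval.
Solving f(0.047) = f(0.652) with F(0.652) − F(0.047) = 0.99 gives [0.047, 0.652].
For comparison, the equal-tailed interval is [0.060, 0.673]; the HPD is narrower and shifted toward the mode.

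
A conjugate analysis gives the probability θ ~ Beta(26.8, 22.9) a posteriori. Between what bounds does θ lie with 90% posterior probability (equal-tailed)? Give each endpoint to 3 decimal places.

[0.423, 0.654]

Posterior: Beta(26.8, 22.9).
Equal-tailed 90% interval: the 0.05 and 0.95 quantiles of Beta(26.8, 22.9).
Posterior mean ≈ 0.539, SD ≈ 0.070; a Normal approximation gives roughly [0.424, 0.654].
Exact: F⁻¹(0.05) = 0.423; F⁻¹(0.95) = 0.654.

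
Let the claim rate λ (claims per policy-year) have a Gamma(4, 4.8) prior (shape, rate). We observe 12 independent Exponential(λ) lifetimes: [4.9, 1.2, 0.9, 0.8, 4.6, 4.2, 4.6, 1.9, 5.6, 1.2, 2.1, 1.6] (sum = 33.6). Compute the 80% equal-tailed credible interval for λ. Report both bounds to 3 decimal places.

[0.290, 0.554]

Posterior: Gamma(4+12, 4.8+33.6) = Gamma(16, 38.4) (shape, rate).
Equal-tailed 80% interval: Gamma(16, 38.4) quantiles at 0.1 and 0.9.
Posterior mean ≈ 0.417, SD ≈ 0.104; a Normal approximation gives roughly [0.283, 0.550].
Exact: lower = 0.290; upper = 0.554.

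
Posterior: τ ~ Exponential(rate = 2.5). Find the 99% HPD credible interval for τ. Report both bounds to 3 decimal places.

The exponential density is strictly decreasing on [0, ∞), so the HPD interval is anchored at 0: [0, q] with P(τ ≤ q) = 0.99.
q = −ln(1 − 0.99) / 2.5 = 4.6052 / 2.5 = 1.842.

[0.000, 1.842]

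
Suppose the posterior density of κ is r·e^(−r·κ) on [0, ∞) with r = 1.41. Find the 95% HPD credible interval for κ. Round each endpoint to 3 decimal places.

[0.000, 2.125]

The exponential density is strictly decreasing on [0, ∞), so the HPD interval is anchored at 0: [0, q] with P(κ ≤ q) = 0.95.
q = −ln(1 − 0.95) / 1.41 = 2.9957 / 1.41 = 2.125.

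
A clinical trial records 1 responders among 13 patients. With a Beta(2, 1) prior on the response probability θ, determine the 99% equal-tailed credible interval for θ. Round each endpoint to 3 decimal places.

[0.024, 0.486]

Posterior: Beta(2+1, 1+12) = Beta(3, 13).
Equal-tailed 99% interval: the 0.005 and 0.995 quantiles of Beta(3, 13).
Posterior mean ≈ 0.188, SD ≈ 0.095; a Normal approximation gives roughly [-0.056, 0.431].
Exact: F⁻¹(0.005) = 0.024; F⁻¹(0.995) = 0.486.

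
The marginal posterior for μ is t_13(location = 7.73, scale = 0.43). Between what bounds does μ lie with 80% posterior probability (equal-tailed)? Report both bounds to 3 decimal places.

[7.149, 8.311]

The t_13 distribution is symmetric; the 80% interval is 7.73 ± t·0.43 with t_{0.9,13} = 1.350.
Half-width: 1.350 × 0.43 = 0.581.
7.73 − 0.581 = 7.149; 7.73 + 0.581 = 8.311.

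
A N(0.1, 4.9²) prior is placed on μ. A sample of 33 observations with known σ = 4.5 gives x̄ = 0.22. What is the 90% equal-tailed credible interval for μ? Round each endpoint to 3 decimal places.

[-1.055, 1.489]

Posterior precision = 1/4.9² + 33/4.5² = 0.0416 + 1.6296 = 1.6713, so posterior SD = 0.7735.
Posterior mean = (0.1/4.9² + 33·0.22/4.5²) / 1.6713 = 0.2170.
Interval: 0.2170 ± 1.645 × 0.7735 → [-1.055, 1.489].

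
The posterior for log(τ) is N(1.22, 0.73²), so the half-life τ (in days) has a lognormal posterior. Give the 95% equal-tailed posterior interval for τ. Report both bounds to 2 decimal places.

[0.81, 14.16]

On the log scale the 95% interval is 1.22 ± 1.960 × 0.73 = [-0.2108, 2.6508].
Exponentiate: [e^-0.2108, e^2.6508] = [0.81, 14.16].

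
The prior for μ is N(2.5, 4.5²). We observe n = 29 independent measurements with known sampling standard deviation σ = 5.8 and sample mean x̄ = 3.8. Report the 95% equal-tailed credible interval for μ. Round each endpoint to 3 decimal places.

[1.677, 5.783]

Posterior precision = 1/4.5² + 29/5.8² = 0.0494 + 0.8621 = 0.9115, so posterior SD = 1.0474.
Posterior mean = (2.5/4.5² + 29·3.8/5.8²) / 0.9115 = 3.7296.
Interval: 3.7296 ± 1.960 × 1.0474 → [1.677, 5.783].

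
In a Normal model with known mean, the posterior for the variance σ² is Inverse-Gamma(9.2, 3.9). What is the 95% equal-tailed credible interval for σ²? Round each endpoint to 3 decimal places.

[0.243, 0.918]

Inverse-Gamma(9.2, 3.9) quantiles: F⁻¹(0.025) and F⁻¹(0.975).
Equivalently, 1/σ² ~ Gamma(9.2, rate = 3.9); invert its 0.975 and 0.025 quantiles.
Posterior mean ≈ 0.476, SD ≈ 0.177; a Normal approximation gives roughly [0.128, 0.823].
Exact: lower = 0.243; upper = 0.918.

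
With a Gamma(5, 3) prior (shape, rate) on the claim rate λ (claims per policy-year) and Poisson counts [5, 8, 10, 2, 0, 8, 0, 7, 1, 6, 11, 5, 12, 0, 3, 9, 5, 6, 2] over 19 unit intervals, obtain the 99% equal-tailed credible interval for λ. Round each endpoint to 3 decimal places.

[3.658, 6.058]

Posterior: Gamma(5+100, 3+19) = Gamma(105, 22) (shape, rate).
Equal-tailed 99% interval: Gamma(105, 22) quantiles at 0.005 and 0.995.
Posterior mean ≈ 4.773, SD ≈ 0.466; a Normal approximation gives roughly [3.573, 5.972].
Exact: lower = 3.658; upper = 6.058.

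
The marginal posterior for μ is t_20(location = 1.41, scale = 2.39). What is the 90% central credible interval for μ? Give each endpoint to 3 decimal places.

[-2.712, 5.532]

The t_20 distribution is symmetric; the 90% interval is 1.41 ± t·2.39 with t_{0.95,20} = 1.725.
Half-width: 1.725 × 2.39 = 4.122.
1.41 − 4.122 = -2.712; 1.41 + 4.122 = 5.532.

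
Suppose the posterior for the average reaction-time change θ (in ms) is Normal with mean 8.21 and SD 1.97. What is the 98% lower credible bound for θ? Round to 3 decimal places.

4.164

Need L with P(θ ≥ L) = 0.98: L = 8.21 − z_{0.02}·1.97.
z = 2.054; L = 8.21 − 2.054 × 1.97 = 4.164.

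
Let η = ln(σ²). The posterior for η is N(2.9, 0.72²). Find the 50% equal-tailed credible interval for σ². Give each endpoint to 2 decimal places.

On the log scale the 50% interval is 2.9 ± 0.674 × 0.72 = [2.4144, 3.3856].
Exponentiate: [e^2.4144, e^3.3856] = [11.18, 29.54].

[11.18, 29.54]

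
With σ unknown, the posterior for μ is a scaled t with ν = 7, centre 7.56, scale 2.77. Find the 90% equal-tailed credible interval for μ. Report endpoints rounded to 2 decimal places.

[2.31, 12.81]

The t_7 distribution is symmetric; the 90% interval is 7.56 ± t·2.77 with t_{0.95,7} = 1.895.
Half-width: 1.895 × 2.77 = 5.25.
7.56 − 5.25 = 2.31; 7.56 + 5.25 = 12.81.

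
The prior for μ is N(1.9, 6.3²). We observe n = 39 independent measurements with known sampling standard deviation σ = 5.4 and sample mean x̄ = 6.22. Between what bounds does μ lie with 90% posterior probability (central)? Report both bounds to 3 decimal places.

Posterior precision = 1/6.3² + 39/5.4² = 0.0252 + 1.3374 = 1.3626, so posterior SD = 0.8567.
Posterior mean = (1.9/6.3² + 39·6.22/5.4²) / 1.3626 = 6.1401.
Interval: 6.1401 ± 1.645 × 0.8567 → [4.731, 7.549].

[4.731, 7.549]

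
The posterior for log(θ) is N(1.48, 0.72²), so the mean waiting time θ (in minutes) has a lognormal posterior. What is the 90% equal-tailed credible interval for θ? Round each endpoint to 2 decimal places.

On the log scale the 90% interval is 1.48 ± 1.645 × 0.72 = [0.2957, 2.6643].
Exponentiate: [e^0.2957, e^2.6643] = [1.34, 14.36].

[1.34, 14.36]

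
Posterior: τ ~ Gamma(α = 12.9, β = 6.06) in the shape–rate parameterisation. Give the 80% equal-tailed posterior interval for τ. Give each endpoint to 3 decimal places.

Posterior: Gamma(shape 12.9, rate 6.06).
Equal-tailed 80% interval: Gamma(12.9, 6.06) quantiles at 0.1 and 0.9.
Posterior mean ≈ 2.129, SD ≈ 0.593; a Normal approximation gives roughly [1.369, 2.888].
Exact: lower = 1.413; upper = 2.915.

[1.413, 2.915]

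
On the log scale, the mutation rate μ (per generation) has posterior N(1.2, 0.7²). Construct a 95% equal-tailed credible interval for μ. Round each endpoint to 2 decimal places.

On the log scale the 95% interval is 1.2 ± 1.960 × 0.7 = [-0.1720, 2.5720].
Exponentiate: [e^-0.1720, e^2.5720] = [0.84, 13.09].

[0.84, 13.09]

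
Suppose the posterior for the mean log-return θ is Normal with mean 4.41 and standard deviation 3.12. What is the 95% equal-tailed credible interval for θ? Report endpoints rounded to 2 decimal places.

The posterior is symmetric, so the 95% equal-tailed interval is θ = 4.41 ± z·3.12 with z = 1.960.
Half-width: 1.960 × 3.12 = 6.12.
4.41 − 6.12 = -1.71; 4.41 + 6.12 = 10.53.

[-1.71, 10.53]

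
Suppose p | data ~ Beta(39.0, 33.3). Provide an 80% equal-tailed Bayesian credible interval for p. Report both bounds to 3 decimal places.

[0.464, 0.614]

Posterior: Beta(39.0, 33.3).
Equal-tailed 80% interval: the 0.1 and 0.9 quantiles of Beta(39.0, 33.3).
Posterior mean ≈ 0.539, SD ≈ 0.058; a Normal approximation gives roughly [0.465, 0.614].
Exact: F⁻¹(0.1) = 0.464; F⁻¹(0.9) = 0.614.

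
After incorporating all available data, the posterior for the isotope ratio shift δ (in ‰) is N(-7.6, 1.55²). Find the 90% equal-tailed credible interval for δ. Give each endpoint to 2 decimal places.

[-10.15, -5.05]

The posterior is symmetric, so the 90% equal-tailed interval is δ = -7.6 ± z·1.55 with z = 1.645.
Half-width: 1.645 × 1.55 = 2.55.
-7.6 − 2.55 = -10.15; -7.6 + 2.55 = -5.05.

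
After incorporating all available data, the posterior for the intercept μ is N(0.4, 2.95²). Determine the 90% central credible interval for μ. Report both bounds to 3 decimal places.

[-4.452, 5.252]

The posterior is symmetric, so the 90% equal-tailed interval is μ = 0.4 ± z·2.95 with z = 1.645.
Half-width: 1.645 × 2.95 = 4.852.
0.4 − 4.852 = -4.452; 0.4 + 4.852 = 5.252.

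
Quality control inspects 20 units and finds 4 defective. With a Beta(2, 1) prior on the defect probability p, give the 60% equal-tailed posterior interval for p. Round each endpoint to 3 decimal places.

[0.182, 0.336]

Posterior: Beta(2+4, 1+16) = Beta(6, 17).
Equal-tailed 60% interval: the 0.2 and 0.8 quantiles of Beta(6, 17).
Posterior mean ≈ 0.261, SD ≈ 0.090; a Normal approximation gives roughly [0.185, 0.336].
Exact: F⁻¹(0.2) = 0.182; F⁻¹(0.8) = 0.336.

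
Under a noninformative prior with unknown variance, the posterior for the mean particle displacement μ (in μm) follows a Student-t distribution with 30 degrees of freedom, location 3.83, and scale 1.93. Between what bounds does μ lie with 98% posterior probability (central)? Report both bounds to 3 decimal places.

The t_30 distribution is symmetric; the 98% interval is 3.83 ± t·1.93 with t_{0.99,30} = 2.457.
Half-width: 2.457 × 1.93 = 4.743.
3.83 − 4.743 = -0.913; 3.83 + 4.743 = 8.573.

[-0.913, 8.573]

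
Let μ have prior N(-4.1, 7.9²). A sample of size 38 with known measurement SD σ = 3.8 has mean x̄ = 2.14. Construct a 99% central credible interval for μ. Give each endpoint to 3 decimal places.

Posterior precision = 1/7.9² + 38/3.8² = 0.0160 + 2.6316 = 2.6476, so posterior SD = 0.6146.
Posterior mean = (-4.1/7.9² + 38·2.14/3.8²) / 2.6476 = 2.1022.
Interval: 2.1022 ± 2.576 × 0.6146 → [0.519, 3.685].

[0.519, 3.685]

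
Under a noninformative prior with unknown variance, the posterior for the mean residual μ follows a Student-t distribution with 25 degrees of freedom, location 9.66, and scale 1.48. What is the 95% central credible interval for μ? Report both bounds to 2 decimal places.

The t_25 distribution is symmetric; the 95% interval is 9.66 ± t·1.48 with t_{0.975,25} = 2.060.
Half-width: 2.060 × 1.48 = 3.05.
9.66 − 3.05 = 6.61; 9.66 + 3.05 = 12.71.

[6.61, 12.71]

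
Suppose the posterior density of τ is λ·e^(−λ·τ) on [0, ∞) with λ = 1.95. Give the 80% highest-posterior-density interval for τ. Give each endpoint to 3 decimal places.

The exponential density is strictly decreasing on [0, ∞), so the HPD interval is anchored at 0: [0, q] with P(τ ≤ q) = 0.80.
q = −ln(1 − 0.80) / 1.95 = 1.6094 / 1.95 = 0.825.

[0.000, 0.825]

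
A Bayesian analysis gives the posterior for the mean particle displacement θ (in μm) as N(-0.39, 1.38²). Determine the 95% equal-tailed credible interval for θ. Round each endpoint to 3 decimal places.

[-3.095, 2.315]

The posterior is symmetric, so the 95% equal-tailed interval is θ = -0.39 ± z·1.38 with z = 1.960.
Half-width: 1.960 × 1.38 = 2.705.
-0.39 − 2.705 = -3.095; -0.39 + 2.705 = 2.315.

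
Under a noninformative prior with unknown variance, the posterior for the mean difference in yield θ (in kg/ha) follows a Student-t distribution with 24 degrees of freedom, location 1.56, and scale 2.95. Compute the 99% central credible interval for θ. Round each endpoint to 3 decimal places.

[-6.691, 9.811]

The t_24 distribution is symmetric; the 99% interval is 1.56 ± t·2.95 with t_{0.995,24} = 2.797.
Half-width: 2.797 × 2.95 = 8.251.
1.56 − 8.251 = -6.691; 1.56 + 8.251 = 9.811.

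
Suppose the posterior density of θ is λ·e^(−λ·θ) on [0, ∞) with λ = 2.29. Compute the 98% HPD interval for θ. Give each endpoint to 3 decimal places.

The exponential density is strictly decreasing on [0, ∞), so the HPD interval is anchored at 0: [0, q] with P(θ ≤ q) = 0.98.
q = −ln(1 − 0.98) / 2.29 = 3.9120 / 2.29 = 1.708.

[0.000, 1.708]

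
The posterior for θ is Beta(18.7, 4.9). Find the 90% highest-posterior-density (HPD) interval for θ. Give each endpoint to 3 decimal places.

The posterior is unimodal and skewed, so the HPD interval has equal density at both endpoints and is the shortest 90% interval.
Solving f(0.665) = f(0.925) with F(0.925) − F(0.665) = 0.90 gives [0.665, 0.925].
For comparison, the equal-tailed interval is [0.645, 0.911]; the HPD is narrower and shifted toward the mode.

[0.665, 0.925]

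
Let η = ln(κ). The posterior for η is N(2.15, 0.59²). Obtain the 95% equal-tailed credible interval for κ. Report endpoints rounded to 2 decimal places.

On the log scale the 95% interval is 2.15 ± 1.960 × 0.59 = [0.9936, 3.3064].
Exponentiate: [e^0.9936, e^3.3064] = [2.70, 27.29].

[2.70, 27.29]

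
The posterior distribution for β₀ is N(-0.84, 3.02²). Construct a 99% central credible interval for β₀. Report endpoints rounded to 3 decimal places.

[-8.619, 6.939]

The posterior is symmetric, so the 99% equal-tailed interval is β₀ = -0.84 ± z·3.02 with z = 2.576.
Half-width: 2.576 × 3.02 = 7.779.
-0.84 − 7.779 = -8.619; -0.84 + 7.779 = 6.939.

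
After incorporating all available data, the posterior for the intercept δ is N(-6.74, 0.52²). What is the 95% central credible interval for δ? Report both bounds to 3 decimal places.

[-7.759, -5.721]

The posterior is symmetric, so the 95% equal-tailed interval is δ = -6.74 ± z·0.52 with z = 1.960.
Half-width: 1.960 × 0.52 = 1.019.
-6.74 − 1.019 = -7.759; -6.74 + 1.019 = -5.721.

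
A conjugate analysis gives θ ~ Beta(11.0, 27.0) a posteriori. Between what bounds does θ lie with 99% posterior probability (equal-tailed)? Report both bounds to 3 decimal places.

[0.127, 0.492]

Posterior: Beta(11.0, 27.0).
Equal-tailed 99% interval: the 0.005 and 0.995 quantiles of Beta(11.0, 27.0).
Posterior mean ≈ 0.289, SD ≈ 0.073; a Normal approximation gives roughly [0.102, 0.477].
Exact: F⁻¹(0.005) = 0.127; F⁻¹(0.995) = 0.492.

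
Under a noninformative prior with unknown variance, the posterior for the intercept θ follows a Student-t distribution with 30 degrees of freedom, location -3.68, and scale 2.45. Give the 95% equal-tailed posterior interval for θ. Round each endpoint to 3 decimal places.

The t_30 distribution is symmetric; the 95% interval is -3.68 ± t·2.45 with t_{0.975,30} = 2.042.
Half-width: 2.042 × 2.45 = 5.004.
-3.68 − 5.004 = -8.684; -3.68 + 5.004 = 1.324.

[-8.684, 1.324]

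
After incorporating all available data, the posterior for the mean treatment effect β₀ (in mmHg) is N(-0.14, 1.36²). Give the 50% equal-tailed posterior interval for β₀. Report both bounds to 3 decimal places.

[-1.057, 0.777]

The posterior is symmetric, so the 50% equal-tailed interval is β₀ = -0.14 ± z·1.36 with z = 0.674.
Half-width: 0.674 × 1.36 = 0.917.
-0.14 − 0.917 = -1.057; -0.14 + 0.917 = 0.777.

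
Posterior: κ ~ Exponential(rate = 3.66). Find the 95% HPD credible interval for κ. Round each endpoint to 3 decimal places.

The exponential density is strictly decreasing on [0, ∞), so the HPD interval is anchored at 0: [0, q] with P(κ ≤ q) = 0.95.
q = −ln(1 − 0.95) / 3.66 = 2.9957 / 3.66 = 0.819.

[0.000, 0.819]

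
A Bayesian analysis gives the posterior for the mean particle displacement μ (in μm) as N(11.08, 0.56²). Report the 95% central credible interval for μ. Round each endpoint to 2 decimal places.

The posterior is symmetric, so the 95% equal-tailed interval is μ = 11.08 ± z·0.56 with z = 1.960.
Half-width: 1.960 × 0.56 = 1.10.
11.08 − 1.10 = 9.98; 11.08 + 1.10 = 12.18.

[9.98, 12.18]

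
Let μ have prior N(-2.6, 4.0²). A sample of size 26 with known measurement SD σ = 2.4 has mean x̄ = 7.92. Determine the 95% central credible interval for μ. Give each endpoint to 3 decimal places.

Posterior precision = 1/4.0² + 26/2.4² = 0.0625 + 4.5139 = 4.5764, so posterior SD = 0.4675.
Posterior mean = (-2.6/4.0² + 26·7.92/2.4²) / 4.5764 = 7.7763.
Interval: 7.7763 ± 1.960 × 0.4675 → [6.860, 8.693].

[6.860, 8.693]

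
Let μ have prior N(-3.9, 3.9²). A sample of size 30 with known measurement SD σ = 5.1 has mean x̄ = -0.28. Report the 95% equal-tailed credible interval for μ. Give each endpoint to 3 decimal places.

Posterior precision = 1/3.9² + 30/5.1² = 0.0657 + 1.1534 = 1.2191, so posterior SD = 0.9057.
Posterior mean = (-3.9/3.9² + 30·-0.28/5.1²) / 1.2191 = -0.4752.
Interval: -0.4752 ± 1.960 × 0.9057 → [-2.250, 1.300].

[-2.250, 1.300]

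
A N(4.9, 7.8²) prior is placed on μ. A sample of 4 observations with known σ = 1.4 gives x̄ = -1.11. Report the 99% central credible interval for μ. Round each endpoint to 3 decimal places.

Posterior precision = 1/7.8² + 4/1.4² = 0.0164 + 2.0408 = 2.0573, so posterior SD = 0.6972.
Posterior mean = (4.9/7.8² + 4·-1.11/1.4²) / 2.0573 = -1.0620.
Interval: -1.0620 ± 2.576 × 0.6972 → [-2.858, 0.734].

[-2.858, 0.734]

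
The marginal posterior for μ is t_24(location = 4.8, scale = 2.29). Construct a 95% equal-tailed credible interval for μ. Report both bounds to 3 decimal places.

The t_24 distribution is symmetric; the 95% interval is 4.8 ± t·2.29 with t_{0.975,24} = 2.064.
Half-width: 2.064 × 2.29 = 4.726.
4.8 − 4.726 = 0.074; 4.8 + 4.726 = 9.526.

[0.074, 9.526]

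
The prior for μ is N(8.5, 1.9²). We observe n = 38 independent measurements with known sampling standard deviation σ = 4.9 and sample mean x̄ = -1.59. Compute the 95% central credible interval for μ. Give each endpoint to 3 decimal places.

Posterior precision = 1/1.9² + 38/4.9² = 0.2770 + 1.5827 = 1.8597, so posterior SD = 0.7333.
Posterior mean = (8.5/1.9² + 38·-1.59/4.9²) / 1.8597 = -0.0870.
Interval: -0.0870 ± 1.960 × 0.7333 → [-1.524, 1.350].

[-1.524, 1.350]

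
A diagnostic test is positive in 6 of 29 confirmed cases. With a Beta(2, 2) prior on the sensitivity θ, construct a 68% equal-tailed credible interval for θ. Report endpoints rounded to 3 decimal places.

Posterior: Beta(2+6, 2+23) = Beta(8, 25).
Equal-tailed 68% interval: the 0.16 and 0.84 quantiles of Beta(8, 25).
Posterior mean ≈ 0.242, SD ≈ 0.073; a Normal approximation gives roughly [0.169, 0.316].
Exact: F⁻¹(0.16) = 0.169; F⁻¹(0.84) = 0.316.

[0.169, 0.316]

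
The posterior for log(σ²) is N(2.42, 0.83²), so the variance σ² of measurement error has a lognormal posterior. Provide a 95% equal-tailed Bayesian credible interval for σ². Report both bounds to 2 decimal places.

[2.21, 57.21]

On the log scale the 95% interval is 2.42 ± 1.960 × 0.83 = [0.7932, 4.0468].
Exponentiate: [e^0.7932, e^4.0468] = [2.21, 57.21].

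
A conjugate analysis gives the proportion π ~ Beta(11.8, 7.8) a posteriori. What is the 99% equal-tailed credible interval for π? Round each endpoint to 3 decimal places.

[0.318, 0.849]

Posterior: Beta(11.8, 7.8).
Equal-tailed 99% interval: the 0.005 and 0.995 quantiles of Beta(11.8, 7.8).
Posterior mean ≈ 0.602, SD ≈ 0.108; a Normal approximation gives roughly [0.324, 0.880].
Exact: F⁻¹(0.005) = 0.318; F⁻¹(0.995) = 0.849.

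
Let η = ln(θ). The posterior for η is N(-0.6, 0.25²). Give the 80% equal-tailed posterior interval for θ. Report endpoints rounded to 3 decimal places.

[0.398, 0.756]

On the log scale the 80% interval is -0.6 ± 1.282 × 0.25 = [-0.9204, -0.2796].
Exponentiate: [e^-0.9204, e^-0.2796] = [0.398, 0.756].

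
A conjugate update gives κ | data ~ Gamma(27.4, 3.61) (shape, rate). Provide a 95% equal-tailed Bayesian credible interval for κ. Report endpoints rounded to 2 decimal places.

Posterior: Gamma(shape 27.4, rate 3.61).
Equal-tailed 95% interval: Gamma(27.4, 3.61) quantiles at 0.025 and 0.975.
Posterior mean ≈ 7.59, SD ≈ 1.45; a Normal approximation gives roughly [4.75, 10.43].
Exact: lower = 5.02; upper = 10.68.

[5.02, 10.68]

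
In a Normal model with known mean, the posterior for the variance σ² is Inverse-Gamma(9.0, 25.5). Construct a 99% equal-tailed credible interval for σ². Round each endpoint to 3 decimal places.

Inverse-Gamma(9.0, 25.5) quantiles: F⁻¹(0.005) and F⁻¹(0.995).
Equivalently, 1/σ² ~ Gamma(9.0, rate = 25.5); invert its 0.995 and 0.005 quantiles.
Posterior mean ≈ 3.188, SD ≈ 1.205; a Normal approximation gives roughly [0.084, 6.291].
Exact: lower = 1.373; upper = 8.141.

[1.373, 8.141]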